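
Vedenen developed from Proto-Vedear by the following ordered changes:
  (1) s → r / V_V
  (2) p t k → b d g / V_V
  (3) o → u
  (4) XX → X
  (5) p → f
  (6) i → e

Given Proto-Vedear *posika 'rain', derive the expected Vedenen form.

Vedenen: *posika
  posika → porika   [rhotacism]
  porika → poriga   [intervocalic voicing]
  poriga → puriga   [vowel merger]
  puriga (rule 4 does not apply)
  puriga → furiga   [unconditioned shift]
  furiga → furega   [vowel merger]
  giving Vedenen furega.

furega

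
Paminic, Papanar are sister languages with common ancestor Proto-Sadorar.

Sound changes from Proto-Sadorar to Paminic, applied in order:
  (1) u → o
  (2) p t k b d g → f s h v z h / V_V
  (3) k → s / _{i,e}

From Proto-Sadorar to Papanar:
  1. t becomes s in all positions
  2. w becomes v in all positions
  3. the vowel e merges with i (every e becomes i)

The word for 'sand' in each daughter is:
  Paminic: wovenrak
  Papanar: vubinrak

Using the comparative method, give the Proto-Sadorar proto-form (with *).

Position 4: Paminic has e, Papanar has i. Paminic preserves e here (none of its changes turn any other segment into e), so the proto-segment is *e.
Position 3: Paminic has v, Papanar has b. Papanar preserves b here (none of its changes turn any other segment into b), so the proto-segment is *b.
Verify the candidate proto-form against each daughter:
Paminic: *wubenrak
  wubenrak → wobenrak   [vowel merger]
  wobenrak → wovenrak   [intervocalic lenition]
  wovenrak (rule 3 does not apply)
  giving Paminic wovenrak.
Papanar: start from *wubenrak.
  rule 1: no change — wubenrak
  rule 2 (unconditioned shift): wubenrak → vubenrak
  rule 3 (vowel merger): vubenrak → vubinrak
  ⇒ Papanar vubinrak
No other proto-form is consistent with every reflex, so the reconstruction is *wubenrak.

*wubenrak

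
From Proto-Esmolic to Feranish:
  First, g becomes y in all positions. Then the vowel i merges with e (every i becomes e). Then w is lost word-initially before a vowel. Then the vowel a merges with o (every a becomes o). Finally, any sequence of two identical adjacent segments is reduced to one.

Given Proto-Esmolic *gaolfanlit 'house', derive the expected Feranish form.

Feranish: start from *gaolfanlit.
  rule 1 (unconditioned shift): gaolfanlit → yaolfanlit
  rule 2 (vowel merger): yaolfanlit → yaolfanlet
  rule 3: no change — yaolfanlet
  rule 4 (vowel merger): yaolfanlet → yoolfonlet
  rule 5 (degemination): yoolfonlet → yolfonlet
  ⇒ Feranish yolfonlet

yolfonlet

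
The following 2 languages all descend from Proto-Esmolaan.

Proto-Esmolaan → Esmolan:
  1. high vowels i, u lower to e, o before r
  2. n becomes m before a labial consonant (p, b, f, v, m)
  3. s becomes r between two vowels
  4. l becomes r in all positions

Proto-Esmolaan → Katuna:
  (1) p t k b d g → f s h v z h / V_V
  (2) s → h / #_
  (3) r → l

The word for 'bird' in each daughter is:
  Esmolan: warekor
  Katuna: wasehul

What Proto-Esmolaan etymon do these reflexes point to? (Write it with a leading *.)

Position 3: Esmolan has r, Katuna has s. Taking the neighbouring segments as reconstructed: Esmolan r could go back to *s or *l or *r; Katuna s could go back to *t or *s — the one source consistent with every daughter is *s.
Position 5: Esmolan has k, Katuna has h. Esmolan preserves k here (none of its changes turn any other segment into k), so the proto-segment is *k.
Verify the candidate proto-form against each daughter:
Esmolan: *wasekur > wasekor > warekor  (by pre-rhotic lowering, rhotacism)
Katuna: start from *wasekur.
  rule 1 (intervocalic lenition): wasekur → wasehur
  rule 2: no change — wasehur
  rule 3 (unconditioned shift): wasehur → wasehul
  ⇒ Katuna wasehul
*wasekur is the unique common source.

*wasekur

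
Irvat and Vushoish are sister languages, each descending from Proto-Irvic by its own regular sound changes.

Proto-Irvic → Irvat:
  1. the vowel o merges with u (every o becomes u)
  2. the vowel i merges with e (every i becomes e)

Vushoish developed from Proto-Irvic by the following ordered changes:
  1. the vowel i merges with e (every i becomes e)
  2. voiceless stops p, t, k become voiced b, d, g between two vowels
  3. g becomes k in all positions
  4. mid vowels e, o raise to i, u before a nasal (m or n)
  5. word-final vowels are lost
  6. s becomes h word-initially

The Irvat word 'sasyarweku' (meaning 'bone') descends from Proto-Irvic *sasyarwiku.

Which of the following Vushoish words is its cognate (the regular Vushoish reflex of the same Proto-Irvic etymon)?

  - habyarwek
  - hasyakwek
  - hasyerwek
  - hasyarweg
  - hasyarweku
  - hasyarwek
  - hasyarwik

hasyarwek

Vushoish: *sasyarwiku
  sasyarwiku → sasyarweku   [vowel merger]
  sasyarweku → sasyarwegu   [intervocalic voicing]
  sasyarwegu → sasyarweku   [unconditioned shift]
  sasyarweku (rule 4 does not apply)
  sasyarweku → sasyarwek   [apocope]
  sasyarwek → hasyarwek   [debuccalisation]
  giving Vushoish hasyarwek.
The other candidates each miss or misapply at least one Vushoish change.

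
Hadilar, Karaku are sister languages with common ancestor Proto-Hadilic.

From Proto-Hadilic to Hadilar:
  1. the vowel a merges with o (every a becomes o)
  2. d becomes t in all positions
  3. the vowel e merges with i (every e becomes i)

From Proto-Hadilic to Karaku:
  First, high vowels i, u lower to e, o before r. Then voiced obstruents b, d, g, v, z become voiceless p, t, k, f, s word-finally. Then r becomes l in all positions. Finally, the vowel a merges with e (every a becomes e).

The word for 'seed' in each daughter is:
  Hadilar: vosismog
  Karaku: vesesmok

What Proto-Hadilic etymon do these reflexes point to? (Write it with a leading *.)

Position 8: Hadilar has g, Karaku has k. Hadilar preserves g here (none of its changes turn any other segment into g), so the proto-segment is *g.
Position 4: Hadilar has i, Karaku has e. Taking the neighbouring segments as reconstructed: Hadilar i could go back to *e or *i; Karaku e could go back to *a or *e — the one source consistent with every daughter is *e.
Position 2: Hadilar has o, Karaku has e. Taking the neighbouring segments as reconstructed: Hadilar o could go back to *a or *o; Karaku e could go back to *a or *e — the one source consistent with every daughter is *a.
The remaining positions agree across the daughters. Check the candidate against every language:
Hadilar: *vasesmog > vosesmog > vosismog  (by vowel merger, vowel merger)
Karaku: start from *vasesmog.
  rule 1: no change — vasesmog
  rule 2 (final devoicing): vasesmog → vasesmok
  rule 3: no change — vasesmok
  rule 4 (vowel merger): vasesmok → vesesmok
  ⇒ Karaku vesesmok
Only *vasesmog yields all of Hadilar vosismog, Karaku vesesmok.

*vasesmog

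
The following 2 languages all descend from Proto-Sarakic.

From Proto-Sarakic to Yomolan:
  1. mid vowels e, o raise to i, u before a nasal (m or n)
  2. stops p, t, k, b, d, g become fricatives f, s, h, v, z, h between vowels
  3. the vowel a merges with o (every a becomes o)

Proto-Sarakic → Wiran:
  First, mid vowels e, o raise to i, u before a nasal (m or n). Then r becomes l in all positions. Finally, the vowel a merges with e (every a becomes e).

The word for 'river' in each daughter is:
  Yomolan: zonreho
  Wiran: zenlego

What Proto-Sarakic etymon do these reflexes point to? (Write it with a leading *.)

Position 4: Yomolan has r, Wiran has l. Yomolan preserves r here (none of its changes turn any other segment into r), so the proto-segment is *r.
Position 6: Yomolan has h, Wiran has g. Wiran preserves g here (none of its changes turn any other segment into g), so the proto-segment is *g.
This points to *zanrego. Verify forward in each daughter:
Yomolan: *zanrego > zanreho > zonreho  (by intervocalic lenition, vowel merger)
Wiran: start from *zanrego.
  rule 1: no change — zanrego
  rule 2 (unconditioned shift): zanrego → zanlego
  rule 3 (vowel merger): zanlego → zenlego
  ⇒ Wiran zenlego
No other proto-form is consistent with every reflex, so the reconstruction is *zanrego.

*zanrego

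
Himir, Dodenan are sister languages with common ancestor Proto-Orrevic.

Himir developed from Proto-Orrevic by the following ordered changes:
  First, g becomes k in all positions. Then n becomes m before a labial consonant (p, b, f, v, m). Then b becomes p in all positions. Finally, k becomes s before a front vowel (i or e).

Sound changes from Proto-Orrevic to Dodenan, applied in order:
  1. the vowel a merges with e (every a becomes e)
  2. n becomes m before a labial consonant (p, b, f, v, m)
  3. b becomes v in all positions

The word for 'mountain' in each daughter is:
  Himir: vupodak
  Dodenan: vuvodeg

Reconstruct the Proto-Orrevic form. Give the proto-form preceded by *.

Position 3: Himir has p, Dodenan has v. Taking the neighbouring segments as reconstructed: Himir p could go back to *p or *b; Dodenan v could go back to *b or *v — the one source consistent with every daughter is *b.
Position 7: Himir has k, Dodenan has g. Dodenan preserves g here (none of its changes turn any other segment into g), so the proto-segment is *g.
Position 6: Himir has a, Dodenan has e. Himir preserves a here (none of its changes turn any other segment into a), so the proto-segment is *a.
Verify the candidate proto-form against each daughter:
Himir: *vubodag > vubodak > vupodak  (by unconditioned shift, unconditioned shift)
Dodenan: *vubodag > vubodeg > vuvodeg  (by vowel merger, unconditioned shift)
Only *vubodag yields all of Himir vupodak, Dodenan vuvodeg.

*vubodag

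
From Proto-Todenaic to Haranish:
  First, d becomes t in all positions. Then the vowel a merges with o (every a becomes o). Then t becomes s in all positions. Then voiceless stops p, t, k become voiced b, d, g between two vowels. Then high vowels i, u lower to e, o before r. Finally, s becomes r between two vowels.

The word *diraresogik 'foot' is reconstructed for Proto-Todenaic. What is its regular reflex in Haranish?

Haranish: *diraresogik
  diraresogik → tiraresogik   [unconditioned shift]
  tiraresogik → tiroresogik   [vowel merger]
  tiroresogik → siroresogik   [unconditioned shift]
  siroresogik (rule 4 does not apply)
  siroresogik → seroresogik   [pre-rhotic lowering]
  seroresogik → serorerogik   [rhotacism]
  giving Haranish serorerogik.

serorerogik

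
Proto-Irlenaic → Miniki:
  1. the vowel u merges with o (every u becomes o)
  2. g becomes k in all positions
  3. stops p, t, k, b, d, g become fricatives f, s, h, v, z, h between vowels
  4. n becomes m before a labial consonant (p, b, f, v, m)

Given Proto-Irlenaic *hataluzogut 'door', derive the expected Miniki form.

hasalozohot

Miniki: start from *hataluzogut.
  rule 1 (vowel merger): hataluzogut → hatalozogot
  rule 2 (unconditioned shift): hatalozogot → hatalozokot
  rule 3 (intervocalic lenition): hatalozokot → hasalozohot
  rule 4: no change — hasalozohot
  ⇒ Miniki hasalozohot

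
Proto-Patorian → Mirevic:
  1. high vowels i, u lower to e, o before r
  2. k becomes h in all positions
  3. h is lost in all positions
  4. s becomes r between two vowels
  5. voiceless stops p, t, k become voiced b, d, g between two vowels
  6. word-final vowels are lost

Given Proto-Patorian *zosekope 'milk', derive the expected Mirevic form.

Mirevic: *zosekope
  zosekope (rule 1 does not apply)
  zosekope → zosehope   [unconditioned shift]
  zosehope → zoseope   [h-loss]
  zoseope → zoreope   [rhotacism]
  zoreope → zoreobe   [intervocalic voicing]
  zoreobe → zoreob   [apocope]
  giving Mirevic zoreob.

zoreob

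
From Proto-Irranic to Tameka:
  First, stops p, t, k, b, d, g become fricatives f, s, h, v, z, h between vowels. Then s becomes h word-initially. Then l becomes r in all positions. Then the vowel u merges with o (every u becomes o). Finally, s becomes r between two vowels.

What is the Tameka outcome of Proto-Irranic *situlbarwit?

Tameka: start from *situlbarwit.
  rule 1 (intervocalic lenition): situlbarwit → sisulbarwit
  rule 2 (debuccalisation): sisulbarwit → hisulbarwit
  rule 3 (unconditioned shift): hisulbarwit → hisurbarwit
  rule 4 (vowel merger): hisurbarwit → hisorbarwit
  rule 5 (rhotacism): hisorbarwit → hirorbarwit
  ⇒ Tameka hirorbarwit

hirorbarwit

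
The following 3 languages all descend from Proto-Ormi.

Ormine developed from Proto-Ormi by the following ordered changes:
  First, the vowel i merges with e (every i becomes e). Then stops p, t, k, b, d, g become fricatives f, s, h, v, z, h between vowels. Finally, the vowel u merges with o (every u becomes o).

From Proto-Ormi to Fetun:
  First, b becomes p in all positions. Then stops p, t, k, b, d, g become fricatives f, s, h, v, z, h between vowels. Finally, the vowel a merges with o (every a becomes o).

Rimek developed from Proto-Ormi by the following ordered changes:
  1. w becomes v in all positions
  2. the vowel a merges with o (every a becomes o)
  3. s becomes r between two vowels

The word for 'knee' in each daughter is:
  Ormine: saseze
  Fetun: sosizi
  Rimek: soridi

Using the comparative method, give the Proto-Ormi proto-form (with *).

*sasidi

Position 4: Ormine has e, Fetun has i, Rimek has i. Fetun preserves i here (none of its changes turn any other segment into i), so the proto-segment is *i.
Position 5: Ormine has z, Fetun has z, Rimek has d. Rimek preserves d here (none of its changes turn any other segment into d), so the proto-segment is *d.
Verify the candidate proto-form against each daughter:
Ormine: *sasidi > sasede > saseze  (by vowel merger, intervocalic lenition)
Fetun: *sasidi
  sasidi (rule 1 does not apply)
  sasidi → sasizi   [intervocalic lenition]
  sasizi → sosizi   [vowel merger]
  giving Fetun sosizi.
Rimek: *sasidi
  sasidi (rule 1 does not apply)
  sasidi → sosidi   [vowel merger]
  sosidi → soridi   [rhotacism]
  giving Rimek soridi.
No other proto-form is consistent with every reflex, so the reconstruction is *sasidi.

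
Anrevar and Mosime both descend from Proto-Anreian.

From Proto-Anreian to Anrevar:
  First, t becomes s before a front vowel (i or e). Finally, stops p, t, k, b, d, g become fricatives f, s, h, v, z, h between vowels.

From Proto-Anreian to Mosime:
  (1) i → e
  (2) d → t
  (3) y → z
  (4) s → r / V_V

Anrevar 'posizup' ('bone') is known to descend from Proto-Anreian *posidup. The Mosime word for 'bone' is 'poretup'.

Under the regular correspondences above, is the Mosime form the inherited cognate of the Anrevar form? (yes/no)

Derive the expected Mosime reflex of *posidup:
Mosime: *posidup
  posidup → posedup   [vowel merger]
  posedup → posetup   [unconditioned shift]
  posetup (rule 3 does not apply)
  posetup → poretup   [rhotacism]
  giving Mosime poretup.
Mosime 'poretup' matches the regular reflex exactly, so the pair is cognate.

yes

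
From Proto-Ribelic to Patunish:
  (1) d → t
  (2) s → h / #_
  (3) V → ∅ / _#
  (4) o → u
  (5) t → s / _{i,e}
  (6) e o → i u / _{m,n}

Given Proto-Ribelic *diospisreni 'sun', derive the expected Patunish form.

Patunish: start from *diospisreni.
  rule 1 (unconditioned shift): diospisreni → tiospisreni
  rule 2: no change — tiospisreni
  rule 3 (apocope): tiospisreni → tiospisren
  rule 4 (vowel merger): tiospisren → tiuspisren
  rule 5 (palatalisation): tiuspisren → siuspisren
  rule 6 (pre-nasal raising): siuspisren → siuspisrin
  ⇒ Patunish siuspisrin

siuspisrin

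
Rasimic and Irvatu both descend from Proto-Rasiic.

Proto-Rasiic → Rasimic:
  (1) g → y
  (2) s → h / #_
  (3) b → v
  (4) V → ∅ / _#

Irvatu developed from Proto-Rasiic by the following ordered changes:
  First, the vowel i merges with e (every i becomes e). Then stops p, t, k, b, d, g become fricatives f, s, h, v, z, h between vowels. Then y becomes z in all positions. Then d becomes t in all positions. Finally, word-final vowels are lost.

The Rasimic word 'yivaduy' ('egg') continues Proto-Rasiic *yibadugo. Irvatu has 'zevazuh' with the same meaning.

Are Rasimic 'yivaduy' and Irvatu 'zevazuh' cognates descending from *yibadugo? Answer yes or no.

yes

Derive the expected Irvatu reflex of *yibadugo:
Irvatu: *yibadugo
  yibadugo → yebadugo   [vowel merger]
  yebadugo → yevazuho   [intervocalic lenition]
  yevazuho → zevazuho   [unconditioned shift]
  zevazuho (rule 4 does not apply)
  zevazuho → zevazuh   [apocope]
  giving Irvatu zevazuh.
Irvatu 'zevazuh' matches the regular reflex exactly, so the pair is cognate.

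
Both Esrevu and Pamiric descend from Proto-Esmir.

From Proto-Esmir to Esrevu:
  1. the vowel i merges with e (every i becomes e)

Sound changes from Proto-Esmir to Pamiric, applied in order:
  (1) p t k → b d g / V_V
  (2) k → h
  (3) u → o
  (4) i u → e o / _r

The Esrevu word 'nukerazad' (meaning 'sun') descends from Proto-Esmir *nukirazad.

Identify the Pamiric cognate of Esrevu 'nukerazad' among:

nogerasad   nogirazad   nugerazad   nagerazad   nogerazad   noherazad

Pamiric: *nukirazad
  nukirazad → nugirazad   [intervocalic voicing]
  nugirazad (rule 2 does not apply)
  nugirazad → nogirazad   [vowel merger]
  nogirazad → nogerazad   [pre-rhotic lowering]
  giving Pamiric nogerazad.
Only 'nogerazad' matches the regular Pamiric development of *nukirazad.

nogerazad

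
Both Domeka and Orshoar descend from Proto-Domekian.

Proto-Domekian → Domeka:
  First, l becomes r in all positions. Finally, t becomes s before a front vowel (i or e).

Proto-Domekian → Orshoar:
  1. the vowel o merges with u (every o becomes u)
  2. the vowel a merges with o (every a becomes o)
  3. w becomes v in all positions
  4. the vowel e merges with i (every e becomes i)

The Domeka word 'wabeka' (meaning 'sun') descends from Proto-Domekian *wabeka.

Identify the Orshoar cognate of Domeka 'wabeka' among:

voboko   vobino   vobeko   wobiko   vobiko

Orshoar: *wabeka
  wabeka (rule 1 does not apply)
  wabeka → wobeko   [vowel merger]
  wobeko → vobeko   [unconditioned shift]
  vobeko → vobiko   [vowel merger]
  giving Orshoar vobiko.
The other candidates each miss or misapply at least one Orshoar change.

vobiko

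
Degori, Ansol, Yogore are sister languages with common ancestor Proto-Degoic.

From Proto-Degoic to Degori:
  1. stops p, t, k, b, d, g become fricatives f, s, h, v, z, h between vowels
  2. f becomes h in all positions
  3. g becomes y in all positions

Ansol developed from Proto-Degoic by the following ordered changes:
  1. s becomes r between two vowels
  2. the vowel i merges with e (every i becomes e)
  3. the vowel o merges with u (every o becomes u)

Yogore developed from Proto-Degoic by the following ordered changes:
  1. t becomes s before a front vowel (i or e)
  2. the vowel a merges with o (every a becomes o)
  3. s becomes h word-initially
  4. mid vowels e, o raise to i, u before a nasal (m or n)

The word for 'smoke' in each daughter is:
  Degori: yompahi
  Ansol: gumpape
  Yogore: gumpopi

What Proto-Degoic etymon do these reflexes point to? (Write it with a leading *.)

*gompapi

Position 6: Degori has h, Ansol has p, Yogore has p. Ansol preserves p here (none of its changes turn any other segment into p), so the proto-segment is *p.
Position 5: Degori has a, Ansol has a, Yogore has o. Degori preserves a here (none of its changes turn any other segment into a), so the proto-segment is *a.
Verify the candidate proto-form against each daughter:
Degori: *gompapi
  gompapi → gompafi   [intervocalic lenition]
  gompafi → gompahi   [unconditioned shift]
  gompahi → yompahi   [unconditioned shift]
  giving Degori yompahi.
Ansol: start from *gompapi.
  rule 1: no change — gompapi
  rule 2 (vowel merger): gompapi → gompape
  rule 3 (vowel merger): gompape → gumpape
  ⇒ Ansol gumpape
Yogore: start from *gompapi.
  rule 1: no change — gompapi
  rule 2 (vowel merger): gompapi → gompopi
  rule 3: no change — gompopi
  rule 4 (pre-nasal raising): gompopi → gumpopi
  ⇒ Yogore gumpopi
Only *gompapi yields all of Degori yompahi, Ansol gumpape, Yogore gumpopi.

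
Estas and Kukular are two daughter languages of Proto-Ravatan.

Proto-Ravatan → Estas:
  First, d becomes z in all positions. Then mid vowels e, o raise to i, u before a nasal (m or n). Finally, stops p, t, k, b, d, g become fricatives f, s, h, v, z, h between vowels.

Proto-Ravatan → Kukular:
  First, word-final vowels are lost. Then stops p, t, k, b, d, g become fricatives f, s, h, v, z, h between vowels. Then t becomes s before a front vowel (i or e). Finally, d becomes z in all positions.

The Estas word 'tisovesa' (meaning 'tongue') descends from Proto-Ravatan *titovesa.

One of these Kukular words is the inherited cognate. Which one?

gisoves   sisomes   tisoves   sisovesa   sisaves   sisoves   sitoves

sisoves

Kukular: start from *titovesa.
  rule 1 (apocope): titovesa → titoves
  rule 2 (intervocalic lenition): titoves → tisoves
  rule 3 (palatalisation): tisoves → sisoves
  rule 4: no change — sisoves
  ⇒ Kukular sisoves
Only 'sisoves' matches the regular Kukular development of *titovesa.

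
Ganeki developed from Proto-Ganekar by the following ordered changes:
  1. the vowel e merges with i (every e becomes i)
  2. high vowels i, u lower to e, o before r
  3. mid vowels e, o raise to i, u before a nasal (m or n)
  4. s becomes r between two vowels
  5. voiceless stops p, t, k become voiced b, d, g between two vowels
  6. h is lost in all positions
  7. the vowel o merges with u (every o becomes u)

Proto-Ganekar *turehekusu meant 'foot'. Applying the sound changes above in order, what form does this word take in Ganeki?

Ganeki: start from *turehekusu.
  rule 1 (vowel merger): turehekusu → turihikusu
  rule 2 (pre-rhotic lowering): turihikusu → torihikusu
  rule 3: no change — torihikusu
  rule 4 (rhotacism): torihikusu → torihikuru
  rule 5 (intervocalic voicing): torihikuru → torihiguru
  rule 6 (h-loss): torihiguru → toriiguru
  rule 7 (vowel merger): toriiguru → turiiguru
  ⇒ Ganeki turiiguru

turiiguru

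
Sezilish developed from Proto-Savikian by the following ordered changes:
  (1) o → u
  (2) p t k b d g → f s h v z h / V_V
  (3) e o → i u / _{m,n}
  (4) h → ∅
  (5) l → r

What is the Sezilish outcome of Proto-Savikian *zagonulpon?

Sezilish: *zagonulpon > zagunulpun > zahunulpun > zaunulpun > zaunurpun  (by vowel merger, intervocalic lenition, h-loss, unconditioned shift)

zaunurpun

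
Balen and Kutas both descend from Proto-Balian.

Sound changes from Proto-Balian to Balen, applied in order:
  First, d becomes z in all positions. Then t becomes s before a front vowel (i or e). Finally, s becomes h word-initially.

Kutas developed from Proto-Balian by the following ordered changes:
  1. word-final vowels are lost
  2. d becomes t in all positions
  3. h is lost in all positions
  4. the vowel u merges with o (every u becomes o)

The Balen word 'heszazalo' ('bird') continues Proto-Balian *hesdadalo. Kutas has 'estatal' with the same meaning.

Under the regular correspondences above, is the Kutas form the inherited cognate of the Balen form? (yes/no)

yes

Derive the expected Kutas reflex of *hesdadalo:
Kutas: start from *hesdadalo.
  rule 1 (apocope): hesdadalo → hesdadal
  rule 2 (unconditioned shift): hesdadal → hestatal
  rule 3 (h-loss): hestatal → estatal
  rule 4: no change — estatal
  ⇒ Kutas estatal
Kutas 'estatal' matches the regular reflex exactly, so the pair is cognate.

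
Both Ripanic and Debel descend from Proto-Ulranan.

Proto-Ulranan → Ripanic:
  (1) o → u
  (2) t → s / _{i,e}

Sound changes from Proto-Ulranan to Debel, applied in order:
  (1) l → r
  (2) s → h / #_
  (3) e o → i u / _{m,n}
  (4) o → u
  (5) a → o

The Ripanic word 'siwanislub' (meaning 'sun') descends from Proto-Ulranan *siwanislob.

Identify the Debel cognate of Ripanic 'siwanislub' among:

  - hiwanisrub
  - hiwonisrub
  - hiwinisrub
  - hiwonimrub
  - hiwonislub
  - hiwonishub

hiwonisrub

Debel: start from *siwanislob.
  rule 1 (unconditioned shift): siwanislob → siwanisrob
  rule 2 (debuccalisation): siwanisrob → hiwanisrob
  rule 3: no change — hiwanisrob
  rule 4 (vowel merger): hiwanisrob → hiwanisrub
  rule 5 (vowel merger): hiwanisrub → hiwonisrub
  ⇒ Debel hiwonisrub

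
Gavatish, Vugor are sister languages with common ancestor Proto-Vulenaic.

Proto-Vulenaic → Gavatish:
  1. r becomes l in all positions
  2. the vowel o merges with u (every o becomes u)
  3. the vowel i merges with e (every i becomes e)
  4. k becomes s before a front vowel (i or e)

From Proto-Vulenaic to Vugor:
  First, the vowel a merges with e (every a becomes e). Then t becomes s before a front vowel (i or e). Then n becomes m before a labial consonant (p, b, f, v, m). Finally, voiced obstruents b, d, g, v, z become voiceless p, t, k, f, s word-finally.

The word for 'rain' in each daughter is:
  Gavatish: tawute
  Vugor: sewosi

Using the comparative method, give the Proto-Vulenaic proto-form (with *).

Position 6: Gavatish has e, Vugor has i. Vugor preserves i here (none of its changes turn any other segment into i), so the proto-segment is *i.
Position 2: Gavatish has a, Vugor has e. Gavatish preserves a here (none of its changes turn any other segment into a), so the proto-segment is *a.
Continuing position by position gives *tawoti; check it forward:
Gavatish: start from *tawoti.
  rule 1: no change — tawoti
  rule 2 (vowel merger): tawoti → tawuti
  rule 3 (vowel merger): tawuti → tawute
  rule 4: no change — tawute
  ⇒ Gavatish tawute
Vugor: *tawoti
  tawoti → tewoti   [vowel merger]
  tewoti → sewosi   [palatalisation]
  sewosi (rule 3 does not apply)
  sewosi (rule 4 does not apply)
  giving Vugor sewosi.
*tawoti is the unique common source.

*tawoti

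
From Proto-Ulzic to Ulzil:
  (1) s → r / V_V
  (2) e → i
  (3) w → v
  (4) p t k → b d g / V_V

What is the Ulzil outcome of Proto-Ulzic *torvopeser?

Ulzil: *torvopeser
  torvopeser → torvoperer   [rhotacism]
  torvoperer → torvopirir   [vowel merger]
  torvopirir (rule 3 does not apply)
  torvopirir → torvobirir   [intervocalic voicing]
  giving Ulzil torvobirir.

torvobirir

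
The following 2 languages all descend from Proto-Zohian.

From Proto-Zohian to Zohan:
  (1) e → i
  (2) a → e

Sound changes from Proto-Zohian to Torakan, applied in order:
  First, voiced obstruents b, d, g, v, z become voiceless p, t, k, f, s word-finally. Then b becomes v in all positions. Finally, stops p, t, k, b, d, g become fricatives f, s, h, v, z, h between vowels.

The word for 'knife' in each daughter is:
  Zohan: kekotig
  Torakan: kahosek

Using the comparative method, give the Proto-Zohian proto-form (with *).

Position 7: Zohan has g, Torakan has k. Zohan preserves g here (none of its changes turn any other segment into g), so the proto-segment is *g.
Position 6: Zohan has i, Torakan has e. Torakan preserves e here (none of its changes turn any other segment into e), so the proto-segment is *e.
Position 5: Zohan has t, Torakan has s. Zohan preserves t here (none of its changes turn any other segment into t), so the proto-segment is *t.
This points to *kakoteg. Verify forward in each daughter:
Zohan: start from *kakoteg.
  rule 1 (vowel merger): kakoteg → kakotig
  rule 2 (vowel merger): kakotig → kekotig
  ⇒ Zohan kekotig
Torakan: *kakoteg > kakotek > kahosek  (by final devoicing, intervocalic lenition)
No other proto-form is consistent with every reflex, so the reconstruction is *kakoteg.

*kakoteg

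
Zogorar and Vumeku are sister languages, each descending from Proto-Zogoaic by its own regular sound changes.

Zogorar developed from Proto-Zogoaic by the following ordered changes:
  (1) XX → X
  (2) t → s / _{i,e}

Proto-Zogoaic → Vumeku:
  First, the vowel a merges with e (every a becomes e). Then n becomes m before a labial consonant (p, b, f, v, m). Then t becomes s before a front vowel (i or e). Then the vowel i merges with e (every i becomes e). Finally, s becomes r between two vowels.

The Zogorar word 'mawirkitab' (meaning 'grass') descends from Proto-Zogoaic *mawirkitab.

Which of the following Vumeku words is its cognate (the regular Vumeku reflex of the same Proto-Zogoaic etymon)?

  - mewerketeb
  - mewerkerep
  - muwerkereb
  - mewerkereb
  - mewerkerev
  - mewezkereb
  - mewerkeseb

mewerkereb

Vumeku: *mawirkitab
  mawirkitab → mewirkiteb   [vowel merger]
  mewirkiteb (rule 2 does not apply)
  mewirkiteb → mewirkiseb   [palatalisation]
  mewirkiseb → mewerkeseb   [vowel merger]
  mewerkeseb → mewerkereb   [rhotacism]
  giving Vumeku mewerkereb.
Among the options, 'mewerkereb' alone shows every Vumeku change applied in order.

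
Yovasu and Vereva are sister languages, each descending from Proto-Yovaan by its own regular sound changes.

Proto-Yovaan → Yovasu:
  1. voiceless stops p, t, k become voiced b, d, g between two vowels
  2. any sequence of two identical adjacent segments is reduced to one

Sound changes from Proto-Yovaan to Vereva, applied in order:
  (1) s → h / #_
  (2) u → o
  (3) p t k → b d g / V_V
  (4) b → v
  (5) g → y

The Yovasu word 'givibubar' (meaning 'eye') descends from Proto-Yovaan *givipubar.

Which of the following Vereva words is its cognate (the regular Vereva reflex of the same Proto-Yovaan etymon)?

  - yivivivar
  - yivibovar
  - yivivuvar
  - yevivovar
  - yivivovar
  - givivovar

yivivovar

Vereva: start from *givipubar.
  rule 1: no change — givipubar
  rule 2 (vowel merger): givipubar → givipobar
  rule 3 (intervocalic voicing): givipobar → givibobar
  rule 4 (unconditioned shift): givibobar → givivovar
  rule 5 (unconditioned shift): givivovar → yivivovar
  ⇒ Vereva yivivovar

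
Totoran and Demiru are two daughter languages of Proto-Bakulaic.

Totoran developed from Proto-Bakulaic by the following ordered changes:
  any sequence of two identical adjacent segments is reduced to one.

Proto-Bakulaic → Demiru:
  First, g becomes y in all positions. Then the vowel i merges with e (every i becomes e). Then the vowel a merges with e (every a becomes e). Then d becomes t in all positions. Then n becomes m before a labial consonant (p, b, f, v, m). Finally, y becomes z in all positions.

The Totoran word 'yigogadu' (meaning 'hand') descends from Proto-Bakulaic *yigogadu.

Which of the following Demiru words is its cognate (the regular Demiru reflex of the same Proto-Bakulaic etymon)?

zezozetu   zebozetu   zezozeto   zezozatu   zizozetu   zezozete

zezozetu

Demiru: *yigogadu
  yigogadu → yiyoyadu   [unconditioned shift]
  yiyoyadu → yeyoyadu   [vowel merger]
  yeyoyadu → yeyoyedu   [vowel merger]
  yeyoyedu → yeyoyetu   [unconditioned shift]
  yeyoyetu (rule 5 does not apply)
  yeyoyetu → zezozetu   [unconditioned shift]
  giving Demiru zezozetu.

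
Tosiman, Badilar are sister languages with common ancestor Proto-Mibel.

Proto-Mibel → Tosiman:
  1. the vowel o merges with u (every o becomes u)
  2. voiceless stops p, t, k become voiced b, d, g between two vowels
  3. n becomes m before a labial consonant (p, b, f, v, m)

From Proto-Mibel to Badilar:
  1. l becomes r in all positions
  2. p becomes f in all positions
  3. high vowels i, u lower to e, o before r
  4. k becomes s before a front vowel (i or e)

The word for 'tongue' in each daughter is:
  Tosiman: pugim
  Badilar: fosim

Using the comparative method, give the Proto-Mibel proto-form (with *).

Position 2: Tosiman has u, Badilar has o. Taking the neighbouring segments as reconstructed: Tosiman u could go back to *o or *u; Badilar o can only go back to *o — the one source consistent with every daughter is *o.
Position 3: Tosiman has g, Badilar has s. Taking the neighbouring segments as reconstructed: Tosiman g could go back to *k or *g; Badilar s could go back to *k or *s — the one source consistent with every daughter is *k.
This points to *pokim. Verify forward in each daughter:
Tosiman: *pokim
  pokim → pukim   [vowel merger]
  pukim → pugim   [intervocalic voicing]
  pugim (rule 3 does not apply)
  giving Tosiman pugim.
Badilar: *pokim
  pokim (rule 1 does not apply)
  pokim → fokim   [unconditioned shift]
  fokim (rule 3 does not apply)
  fokim → fosim   [palatalisation]
  giving Badilar fosim.
Only *pokim yields all of Tosiman pugim, Badilar fosim.

*pokim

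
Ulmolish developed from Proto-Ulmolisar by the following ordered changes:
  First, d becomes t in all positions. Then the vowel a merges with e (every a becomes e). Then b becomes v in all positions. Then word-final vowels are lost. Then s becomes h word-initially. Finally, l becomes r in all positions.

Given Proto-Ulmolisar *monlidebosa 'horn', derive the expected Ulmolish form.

Ulmolish: start from *monlidebosa.
  rule 1 (unconditioned shift): monlidebosa → monlitebosa
  rule 2 (vowel merger): monlitebosa → monlitebose
  rule 3 (unconditioned shift): monlitebose → monlitevose
  rule 4 (apocope): monlitevose → monlitevos
  rule 5: no change — monlitevos
  rule 6 (unconditioned shift): monlitevos → monritevos
  ⇒ Ulmolish monritevos

monritevos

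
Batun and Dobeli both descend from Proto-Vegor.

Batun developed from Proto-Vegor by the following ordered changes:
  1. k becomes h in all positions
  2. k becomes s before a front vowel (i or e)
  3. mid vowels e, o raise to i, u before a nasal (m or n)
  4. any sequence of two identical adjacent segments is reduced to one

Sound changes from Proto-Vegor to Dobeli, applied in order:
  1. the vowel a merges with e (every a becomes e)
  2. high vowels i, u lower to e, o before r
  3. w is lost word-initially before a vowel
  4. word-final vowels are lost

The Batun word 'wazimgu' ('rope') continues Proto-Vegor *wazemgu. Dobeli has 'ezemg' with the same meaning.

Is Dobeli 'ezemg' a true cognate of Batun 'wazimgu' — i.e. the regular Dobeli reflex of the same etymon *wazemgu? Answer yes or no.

yes

Derive the expected Dobeli reflex of *wazemgu:
Dobeli: *wazemgu > wezemgu > ezemgu > ezemg  (by vowel merger, glide loss, apocope)
Dobeli 'ezemg' matches the regular reflex exactly, so the pair is cognate.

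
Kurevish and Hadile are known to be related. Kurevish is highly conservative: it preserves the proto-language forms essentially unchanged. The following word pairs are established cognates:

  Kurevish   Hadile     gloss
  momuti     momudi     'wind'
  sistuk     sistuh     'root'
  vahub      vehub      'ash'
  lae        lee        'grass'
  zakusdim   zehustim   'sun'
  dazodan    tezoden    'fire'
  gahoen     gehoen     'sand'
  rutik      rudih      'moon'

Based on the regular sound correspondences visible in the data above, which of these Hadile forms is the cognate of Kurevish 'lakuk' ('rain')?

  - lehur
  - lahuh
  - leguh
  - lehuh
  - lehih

lehuh

vahub ~ vehub, zakusdim ~ zehustim — Kurevish a corresponds to Hadile e after a consonant, before a consonant other than r, m, n, p, b, f, v.
zakusdim ~ zehustim — Kurevish k corresponds to Hadile h between vowels (before a back vowel).
sistuk ~ sistuh, rutik ~ rudih — Kurevish k corresponds to Hadile h word-finally.
Applying these to Kurevish 'lakuk':
  lakuk → lekuk   (a→e after a consonant, before a consonant other than r, m, n, p, b, f, v)
  lekuk → lehuk   (k→h between vowels (before a back vowel))
  lehuk → lehuh   (k→h word-finally)
So the Hadile cognate is 'lehuh'.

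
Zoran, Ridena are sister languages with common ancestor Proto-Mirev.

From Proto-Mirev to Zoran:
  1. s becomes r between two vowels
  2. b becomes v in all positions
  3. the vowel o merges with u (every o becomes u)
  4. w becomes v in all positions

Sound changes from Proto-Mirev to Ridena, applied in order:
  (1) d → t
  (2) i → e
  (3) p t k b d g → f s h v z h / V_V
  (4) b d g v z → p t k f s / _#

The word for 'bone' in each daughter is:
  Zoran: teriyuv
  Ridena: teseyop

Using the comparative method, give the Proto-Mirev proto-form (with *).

*tesiyob

Position 3: Zoran has r, Ridena has s. Taking the neighbouring segments as reconstructed: Zoran r could go back to *s or *r; Ridena s could go back to *t or *d or *s — the one source consistent with every daughter is *s.
Position 6: Zoran has u, Ridena has o. Ridena preserves o here (none of its changes turn any other segment into o), so the proto-segment is *o.
Verify the candidate proto-form against each daughter:
Zoran: *tesiyob
  tesiyob → teriyob   [rhotacism]
  teriyob → teriyov   [unconditioned shift]
  teriyov → teriyuv   [vowel merger]
  teriyuv (rule 4 does not apply)
  giving Zoran teriyuv.
Ridena: *tesiyob
  tesiyob (rule 1 does not apply)
  tesiyob → teseyob   [vowel merger]
  teseyob (rule 3 does not apply)
  teseyob → teseyop   [final devoicing]
  giving Ridena teseyop.
Only *tesiyob yields all of Zoran teriyuv, Ridena teseyop.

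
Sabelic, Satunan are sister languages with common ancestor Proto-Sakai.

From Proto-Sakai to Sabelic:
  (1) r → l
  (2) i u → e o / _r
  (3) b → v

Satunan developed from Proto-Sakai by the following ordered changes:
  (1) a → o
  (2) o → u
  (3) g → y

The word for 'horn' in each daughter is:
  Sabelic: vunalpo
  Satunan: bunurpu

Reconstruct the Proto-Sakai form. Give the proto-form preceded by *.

*bunarpo

Position 4: Sabelic has a, Satunan has u. Sabelic preserves a here (none of its changes turn any other segment into a), so the proto-segment is *a.
Position 5: Sabelic has l, Satunan has r. Satunan preserves r here (none of its changes turn any other segment into r), so the proto-segment is *r.
This points to *bunarpo. Verify forward in each daughter:
Sabelic: start from *bunarpo.
  rule 1 (unconditioned shift): bunarpo → bunalpo
  rule 2: no change — bunalpo
  rule 3 (unconditioned shift): bunalpo → vunalpo
  ⇒ Sabelic vunalpo
Satunan: start from *bunarpo.
  rule 1 (vowel merger): bunarpo → bunorpo
  rule 2 (vowel merger): bunorpo → bunurpu
  rule 3: no change — bunurpu
  ⇒ Satunan bunurpu
No other proto-form is consistent with every reflex, so the reconstruction is *bunarpo.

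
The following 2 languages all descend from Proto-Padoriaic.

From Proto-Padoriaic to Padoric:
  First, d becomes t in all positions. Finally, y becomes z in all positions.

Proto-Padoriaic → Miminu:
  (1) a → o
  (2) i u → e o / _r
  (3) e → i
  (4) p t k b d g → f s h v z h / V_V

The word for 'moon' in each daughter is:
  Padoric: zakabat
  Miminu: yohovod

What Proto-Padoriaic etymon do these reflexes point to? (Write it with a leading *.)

*yakabad

Position 5: Padoric has b, Miminu has v. Padoric preserves b here (none of its changes turn any other segment into b), so the proto-segment is *b.
Position 2: Padoric has a, Miminu has o. Padoric preserves a here (none of its changes turn any other segment into a), so the proto-segment is *a.
Position 3: Padoric has k, Miminu has h. Padoric preserves k here (none of its changes turn any other segment into k), so the proto-segment is *k.
This points to *yakabad. Verify forward in each daughter:
Padoric: start from *yakabad.
  rule 1 (unconditioned shift): yakabad → yakabat
  rule 2 (unconditioned shift): yakabat → zakabat
  ⇒ Padoric zakabat
Miminu: start from *yakabad.
  rule 1 (vowel merger): yakabad → yokobod
  rule 2: no change — yokobod
  rule 3: no change — yokobod
  rule 4 (intervocalic lenition): yokobod → yohovod
  ⇒ Miminu yohovod
Only *yakabad yields all of Padoric zakabat, Miminu yohovod.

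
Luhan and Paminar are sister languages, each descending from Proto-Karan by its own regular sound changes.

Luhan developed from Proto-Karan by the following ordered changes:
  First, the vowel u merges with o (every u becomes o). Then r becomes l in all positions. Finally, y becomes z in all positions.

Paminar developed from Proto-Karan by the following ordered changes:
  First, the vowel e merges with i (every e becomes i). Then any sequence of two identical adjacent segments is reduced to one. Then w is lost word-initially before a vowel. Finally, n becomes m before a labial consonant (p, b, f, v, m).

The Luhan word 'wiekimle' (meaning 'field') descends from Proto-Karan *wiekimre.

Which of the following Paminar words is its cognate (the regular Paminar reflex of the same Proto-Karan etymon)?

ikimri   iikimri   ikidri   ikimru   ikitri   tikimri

Paminar: *wiekimre
  wiekimre → wiikimri   [vowel merger]
  wiikimri → wikimri   [degemination]
  wikimri → ikimri   [glide loss]
  ikimri (rule 4 does not apply)
  giving Paminar ikimri.
Only 'ikimri' matches the regular Paminar development of *wiekimre.

ikimri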